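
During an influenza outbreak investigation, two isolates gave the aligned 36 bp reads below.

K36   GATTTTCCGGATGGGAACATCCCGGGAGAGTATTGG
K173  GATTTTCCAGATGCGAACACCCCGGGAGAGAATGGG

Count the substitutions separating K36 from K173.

Differing sites — 9:G/A; 14:G/C; 20:T/C; 31:T/A; 34:T/G.
That gives 5 mismatches out of 36 aligned sites, so the Hamming distance is 5.

5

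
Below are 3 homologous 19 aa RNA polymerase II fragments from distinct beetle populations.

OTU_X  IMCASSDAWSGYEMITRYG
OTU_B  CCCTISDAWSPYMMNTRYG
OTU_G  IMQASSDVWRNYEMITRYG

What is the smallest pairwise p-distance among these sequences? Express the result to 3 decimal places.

0.211

Pairwise Hamming distances:
  OTU_X vs OTU_B: 7
  OTU_X vs OTU_G: 4
  OTU_B vs OTU_G: 10
The smallest is 4 mismatches, between OTU_X and OTU_G; p = 4/19 = 0.211.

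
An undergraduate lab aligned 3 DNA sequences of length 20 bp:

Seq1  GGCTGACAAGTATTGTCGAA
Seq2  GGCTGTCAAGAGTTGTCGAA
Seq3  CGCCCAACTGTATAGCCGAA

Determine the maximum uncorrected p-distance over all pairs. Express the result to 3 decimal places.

Pairwise Hamming distances:
  Seq1 vs Seq2: 3
  Seq1 vs Seq3: 8
  Seq2 vs Seq3: 11
The largest is 11 mismatches, between Seq2 and Seq3; p = 11/20 = 0.550.

0.550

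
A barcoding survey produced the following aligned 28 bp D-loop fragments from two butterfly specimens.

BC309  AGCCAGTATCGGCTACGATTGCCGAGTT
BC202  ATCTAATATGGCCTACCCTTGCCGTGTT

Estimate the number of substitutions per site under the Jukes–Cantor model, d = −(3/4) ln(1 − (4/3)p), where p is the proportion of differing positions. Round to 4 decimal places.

0.3597

Mismatches occur at site 2 (G/T), site 4 (C/T), site 6 (G/A), site 10 (C/G), site 12 (G/C), site 17 (G/C), site 18 (A/C), site 25 (A/T).
p = 8/28 = 0.285714.
d = −0.75 · ln(1 − (4/3)·0.285714) = −0.75 · ln(0.619048) = −0.75 · (-0.479572) = 0.3597.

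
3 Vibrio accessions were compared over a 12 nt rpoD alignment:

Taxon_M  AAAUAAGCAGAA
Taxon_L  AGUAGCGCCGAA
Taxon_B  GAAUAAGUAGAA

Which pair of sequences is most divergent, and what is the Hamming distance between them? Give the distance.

8

Pairwise Hamming distances:
  Taxon_M vs Taxon_L: 6
  Taxon_M vs Taxon_B: 2
  Taxon_L vs Taxon_B: 8
The largest is 8, between Taxon_L and Taxon_B.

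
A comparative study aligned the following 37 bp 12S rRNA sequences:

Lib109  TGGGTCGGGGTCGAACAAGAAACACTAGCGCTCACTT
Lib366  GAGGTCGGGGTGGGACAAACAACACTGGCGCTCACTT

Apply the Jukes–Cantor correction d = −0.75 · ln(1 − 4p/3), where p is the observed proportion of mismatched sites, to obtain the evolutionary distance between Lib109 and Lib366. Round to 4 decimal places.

Differing sites — 1:T/G; 2:G/A; 12:C/G; 14:A/G; 19:G/A; 20:A/C; 27:A/G.
p = 7/37 = 0.189189.
d = −0.75 · ln(1 − (4/3)·0.189189) = −0.75 · ln(0.747748) = −0.75 · (-0.290689) = 0.2180.

0.2180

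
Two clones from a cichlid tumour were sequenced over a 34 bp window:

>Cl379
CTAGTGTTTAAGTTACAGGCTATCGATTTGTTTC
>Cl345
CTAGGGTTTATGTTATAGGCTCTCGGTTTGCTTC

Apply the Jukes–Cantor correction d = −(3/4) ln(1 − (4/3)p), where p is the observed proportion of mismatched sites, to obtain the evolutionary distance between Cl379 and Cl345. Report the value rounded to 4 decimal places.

0.2012

The sequences differ at positions 5 (T/G), 11 (A/T), 16 (C/T), 22 (A/C), 26 (A/G), 31 (T/C).
p = 6/34 = 0.176471.
d = −0.75 · ln(1 − (4/3)·0.176471) = −0.75 · ln(0.764705) = −0.75 · (-0.268265) = 0.2012.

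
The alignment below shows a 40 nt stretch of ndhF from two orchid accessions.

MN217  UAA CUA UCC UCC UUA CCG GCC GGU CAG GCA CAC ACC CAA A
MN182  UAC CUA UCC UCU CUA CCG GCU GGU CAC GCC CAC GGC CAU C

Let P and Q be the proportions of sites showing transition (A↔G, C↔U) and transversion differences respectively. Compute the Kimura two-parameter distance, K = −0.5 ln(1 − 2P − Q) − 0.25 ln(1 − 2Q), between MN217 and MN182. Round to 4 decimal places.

Differing sites — 3:A/C (Tv); 12:C/U (Ti); 13:U/C (Ti); 21:C/U (Ti); 27:G/C (Tv); 30:A/C (Tv); 34:A/G (Ti); 35:C/G (Tv); 39:A/U (Tv); 40:A/C (Tv).
Of the 10 differences, 4 transitions and 6 transversions over 40 sites: P = 4/40 = 0.100000, Q = 6/40 = 0.150000.
d = −0.5·ln(0.650000) − 0.25·ln(0.700000) = −0.5·(-0.430783) − 0.25·(-0.356675) = 0.3046.

0.3046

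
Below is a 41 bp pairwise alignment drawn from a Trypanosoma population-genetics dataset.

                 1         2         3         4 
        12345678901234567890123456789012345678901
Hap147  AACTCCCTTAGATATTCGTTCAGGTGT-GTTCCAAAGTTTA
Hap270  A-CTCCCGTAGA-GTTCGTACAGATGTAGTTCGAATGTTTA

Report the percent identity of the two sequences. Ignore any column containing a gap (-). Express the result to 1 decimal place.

84.2%

Excluding the 3 gap columns leaves 38 comparable sites.
The sequences differ at positions 8 (T/G), 14 (A/G), 20 (T/A), 24 (G/A), 33 (C/G), 36 (A/T).
32 of the 38 comparable sites match, so the percent identity is 32/38 × 100 = 84.2%.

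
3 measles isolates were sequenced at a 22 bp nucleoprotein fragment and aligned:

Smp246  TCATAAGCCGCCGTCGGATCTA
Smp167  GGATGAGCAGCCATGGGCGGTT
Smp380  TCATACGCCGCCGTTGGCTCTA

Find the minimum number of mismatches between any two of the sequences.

Pairwise Hamming distances:
  Smp246 vs Smp167: 10
  Smp246 vs Smp380: 3
  Smp167 vs Smp380: 10
The smallest is 3, between Smp246 and Smp380.

3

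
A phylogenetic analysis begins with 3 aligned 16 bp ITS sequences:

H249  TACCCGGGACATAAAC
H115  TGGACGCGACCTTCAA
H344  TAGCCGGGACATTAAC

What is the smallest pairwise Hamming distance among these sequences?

2

Pairwise Hamming distances:
  H249 vs H115: 8
  H249 vs H344: 2
  H115 vs H344: 6
The smallest is 2, between H249 and H344.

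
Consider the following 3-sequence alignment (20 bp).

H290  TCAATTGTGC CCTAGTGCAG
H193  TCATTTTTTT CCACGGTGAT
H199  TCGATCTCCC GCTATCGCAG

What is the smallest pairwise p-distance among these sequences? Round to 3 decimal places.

0.400

Pairwise Hamming distances:
  H290 vs H193: 10
  H290 vs H199: 8
  H193 vs H199: 14
The smallest is 8 mismatches, between H290 and H199; p = 8/20 = 0.400.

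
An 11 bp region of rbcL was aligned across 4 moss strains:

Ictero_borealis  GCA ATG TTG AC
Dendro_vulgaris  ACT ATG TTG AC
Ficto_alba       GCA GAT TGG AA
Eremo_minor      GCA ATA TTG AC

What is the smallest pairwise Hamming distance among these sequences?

Pairwise Hamming distances:
  Ictero_borealis vs Dendro_vulgaris: 2
  Ictero_borealis vs Ficto_alba: 5
  Ictero_borealis vs Eremo_minor: 1
  Dendro_vulgaris vs Ficto_alba: 7
  Dendro_vulgaris vs Eremo_minor: 3
  Ficto_alba vs Eremo_minor: 5
The smallest is 1, between Ictero_borealis and Eremo_minor.

1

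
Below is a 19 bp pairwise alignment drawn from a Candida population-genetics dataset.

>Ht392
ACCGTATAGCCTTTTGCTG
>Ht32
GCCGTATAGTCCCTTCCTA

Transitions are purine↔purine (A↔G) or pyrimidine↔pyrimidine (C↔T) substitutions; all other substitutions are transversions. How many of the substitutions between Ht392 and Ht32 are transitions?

The sequences differ at positions 1 (A/G, transition), 10 (C/T, transition), 12 (T/C, transition), 13 (T/C, transition), 16 (G/C, transversion), 19 (G/A, transition).
Of the 6 differences, 5 transitions and 1 transversion, so the answer is 5.

5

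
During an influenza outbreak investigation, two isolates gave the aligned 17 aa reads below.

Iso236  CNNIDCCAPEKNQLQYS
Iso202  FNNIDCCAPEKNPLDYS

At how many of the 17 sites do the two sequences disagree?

Differing sites — 1:C/F; 13:Q/P; 15:Q/D.
That gives 3 mismatches out of 17 aligned sites, so the Hamming distance is 3.

3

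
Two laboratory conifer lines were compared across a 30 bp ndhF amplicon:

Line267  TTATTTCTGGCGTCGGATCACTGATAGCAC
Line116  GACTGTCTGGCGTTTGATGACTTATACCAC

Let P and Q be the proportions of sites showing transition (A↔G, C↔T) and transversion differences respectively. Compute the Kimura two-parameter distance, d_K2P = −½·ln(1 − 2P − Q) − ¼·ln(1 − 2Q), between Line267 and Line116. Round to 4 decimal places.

0.3933

Differing sites — 1:T/G (Tv); 2:T/A (Tv); 3:A/C (Tv); 5:T/G (Tv); 14:C/T (Ti); 15:G/T (Tv); 19:C/G (Tv); 23:G/T (Tv); 27:G/C (Tv).
Of the 9 differences, 1 transition and 8 transversions over 30 sites: P = 1/30 = 0.033333, Q = 8/30 = 0.266667.
d = −0.5·ln(0.666667) − 0.25·ln(0.466666) = −0.5·(-0.405465) − 0.25·(-0.762141) = 0.3933.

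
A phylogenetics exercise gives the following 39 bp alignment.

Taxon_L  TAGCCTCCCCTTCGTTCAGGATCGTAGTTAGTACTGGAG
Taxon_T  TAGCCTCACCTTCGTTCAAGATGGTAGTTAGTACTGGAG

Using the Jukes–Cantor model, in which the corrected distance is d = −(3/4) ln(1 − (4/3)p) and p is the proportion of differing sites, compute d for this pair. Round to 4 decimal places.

The sequences differ at positions 8 (C/A), 19 (G/A), 23 (C/G).
p = 3/39 = 0.076923.
d = −0.75 · ln(1 − (4/3)·0.076923) = −0.75 · ln(0.897436) = −0.75 · (-0.108213) = 0.0812.

0.0812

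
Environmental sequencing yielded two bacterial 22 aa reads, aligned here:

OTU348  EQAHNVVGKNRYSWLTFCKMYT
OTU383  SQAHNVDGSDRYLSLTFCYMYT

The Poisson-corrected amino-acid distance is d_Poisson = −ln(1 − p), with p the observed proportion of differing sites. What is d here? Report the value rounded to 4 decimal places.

0.3830

Differing sites — 1:E/S; 7:V/D; 9:K/S; 10:N/D; 13:S/L; 14:W/S; 19:K/Y.
p = 7/22 = 0.318182.
d = −ln(1 − 0.318182) = −ln(0.681818) = 0.3830.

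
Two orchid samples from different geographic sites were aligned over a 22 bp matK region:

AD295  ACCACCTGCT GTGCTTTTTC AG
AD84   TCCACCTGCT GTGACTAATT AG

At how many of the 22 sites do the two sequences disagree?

Mismatches occur at site 1 (A↔T), site 14 (C↔A), site 15 (T↔C), site 17 (T↔A), site 18 (T↔A), site 20 (C↔T).
That gives 6 mismatches out of 22 aligned sites, so the Hamming distance is 6.

6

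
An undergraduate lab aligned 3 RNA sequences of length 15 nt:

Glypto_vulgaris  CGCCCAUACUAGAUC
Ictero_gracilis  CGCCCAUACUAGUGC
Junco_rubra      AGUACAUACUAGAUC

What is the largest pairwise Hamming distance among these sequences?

Pairwise Hamming distances:
  Glypto_vulgaris vs Ictero_gracilis: 2
  Glypto_vulgaris vs Junco_rubra: 3
  Ictero_gracilis vs Junco_rubra: 5
The largest is 5, between Ictero_gracilis and Junco_rubra.

5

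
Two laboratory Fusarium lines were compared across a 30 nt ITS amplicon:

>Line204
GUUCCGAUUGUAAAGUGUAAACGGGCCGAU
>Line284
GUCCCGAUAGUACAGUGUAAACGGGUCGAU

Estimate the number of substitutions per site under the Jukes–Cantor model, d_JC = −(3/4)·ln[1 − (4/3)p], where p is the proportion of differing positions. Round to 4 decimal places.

Differing sites — 3:U/C; 9:U/A; 13:A/C; 26:C/U.
p = 4/30 = 0.133333.
d = −0.75 · ln(1 − (4/3)·0.133333) = −0.75 · ln(0.822223) = −0.75 · (-0.195744) = 0.1468.

0.1468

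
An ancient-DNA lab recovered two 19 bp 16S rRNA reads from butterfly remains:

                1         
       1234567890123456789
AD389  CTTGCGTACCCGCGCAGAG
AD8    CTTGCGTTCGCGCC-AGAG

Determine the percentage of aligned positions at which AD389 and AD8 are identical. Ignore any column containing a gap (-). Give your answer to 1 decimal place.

Excluding the 1 gap column leaves 18 comparable sites.
The sequences differ at positions 8 (A/T), 10 (C/G), 14 (G/C).
15 of the 18 comparable sites match, so the percent identity is 15/18 × 100 = 83.3%.

83.3%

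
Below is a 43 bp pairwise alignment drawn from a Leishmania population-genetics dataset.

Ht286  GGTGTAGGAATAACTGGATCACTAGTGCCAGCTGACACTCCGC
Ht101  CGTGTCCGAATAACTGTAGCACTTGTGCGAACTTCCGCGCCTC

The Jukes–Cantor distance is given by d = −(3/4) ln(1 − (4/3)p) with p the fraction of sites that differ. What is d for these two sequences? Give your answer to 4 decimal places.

0.3870

The sequences differ at positions 1 (G/C), 6 (A/C), 7 (G/C), 17 (G/T), 19 (T/G), 24 (A/T), 29 (C/G), 31 (G/A), 34 (G/T), 35 (A/C), 37 (A/G), 39 (T/G), 42 (G/T).
p = 13/43 = 0.302326.
d = −0.75 · ln(1 − (4/3)·0.302326) = −0.75 · ln(0.596899) = −0.75 · (-0.516007) = 0.3870.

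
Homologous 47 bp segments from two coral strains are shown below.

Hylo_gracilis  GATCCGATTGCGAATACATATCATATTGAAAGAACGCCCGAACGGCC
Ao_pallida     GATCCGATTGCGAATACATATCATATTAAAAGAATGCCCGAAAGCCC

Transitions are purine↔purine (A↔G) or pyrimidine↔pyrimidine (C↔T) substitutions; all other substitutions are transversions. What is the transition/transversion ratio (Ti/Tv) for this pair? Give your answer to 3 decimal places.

1.000

The sequences differ at positions 28 (G/A, transition), 35 (C/T, transition), 43 (C/A, transversion), 45 (G/C, transversion).
Of the 4 differences, 2 transitions and 2 transversions, so Ti/Tv = 2/2 = 1.000.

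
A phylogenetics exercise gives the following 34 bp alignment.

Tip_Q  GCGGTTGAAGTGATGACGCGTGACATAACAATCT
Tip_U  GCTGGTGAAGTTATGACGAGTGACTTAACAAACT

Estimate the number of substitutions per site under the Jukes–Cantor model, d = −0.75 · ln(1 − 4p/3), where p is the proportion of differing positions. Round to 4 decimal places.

Mismatches occur at site 3 (G↔T), site 5 (T↔G), site 12 (G↔T), site 19 (C↔A), site 25 (A↔T), site 32 (T↔A).
p = 6/34 = 0.176471.
d = −0.75 · ln(1 − (4/3)·0.176471) = −0.75 · ln(0.764705) = −0.75 · (-0.268265) = 0.2012.

0.2012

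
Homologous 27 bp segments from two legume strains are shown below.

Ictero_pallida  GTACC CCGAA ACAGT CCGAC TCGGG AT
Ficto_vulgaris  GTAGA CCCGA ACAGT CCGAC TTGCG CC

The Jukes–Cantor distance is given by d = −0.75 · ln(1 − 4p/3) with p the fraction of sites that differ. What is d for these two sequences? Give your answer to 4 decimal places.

0.3770

The sequences differ at positions 4 (C/G), 5 (C/A), 8 (G/C), 9 (A/G), 22 (C/T), 24 (G/C), 26 (A/C), 27 (T/C).
p = 8/27 = 0.296296.
d = −0.75 · ln(1 − (4/3)·0.296296) = −0.75 · ln(0.604939) = −0.75 · (-0.502628) = 0.3770.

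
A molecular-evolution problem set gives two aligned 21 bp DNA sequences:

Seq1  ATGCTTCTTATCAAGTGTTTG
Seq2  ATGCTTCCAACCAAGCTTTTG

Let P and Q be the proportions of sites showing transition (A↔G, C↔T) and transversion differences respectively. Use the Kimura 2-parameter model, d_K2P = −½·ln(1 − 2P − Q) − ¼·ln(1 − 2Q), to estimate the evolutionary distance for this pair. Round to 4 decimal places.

0.2926

Mismatches occur at site 8 (T/C, transition), site 9 (T/A, transversion), site 11 (T/C, transition), site 16 (T/C, transition), site 17 (G/T, transversion).
Of the 5 differences, 3 transitions and 2 transversions over 21 sites: P = 3/21 = 0.142857, Q = 2/21 = 0.095238.
d = −0.5·ln(0.619048) − 0.25·ln(0.809524) = −0.5·(-0.479572) − 0.25·(-0.211309) = 0.2926.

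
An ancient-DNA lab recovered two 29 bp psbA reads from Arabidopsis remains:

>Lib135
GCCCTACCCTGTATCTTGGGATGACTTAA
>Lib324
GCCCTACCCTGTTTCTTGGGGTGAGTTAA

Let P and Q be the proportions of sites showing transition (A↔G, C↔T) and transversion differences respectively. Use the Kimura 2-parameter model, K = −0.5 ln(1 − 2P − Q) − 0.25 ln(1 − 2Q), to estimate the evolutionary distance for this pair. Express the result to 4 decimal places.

Mismatches occur at site 13 (A↔T, transversion), site 21 (A↔G, transition), site 25 (C↔G, transversion).
Of the 3 differences, 1 transition and 2 transversions over 29 sites: P = 1/29 = 0.034483, Q = 2/29 = 0.068966.
d = −0.5·ln(0.862068) − 0.25·ln(0.862068) = −0.5·(-0.148421) − 0.25·(-0.148421) = 0.1113.

0.1113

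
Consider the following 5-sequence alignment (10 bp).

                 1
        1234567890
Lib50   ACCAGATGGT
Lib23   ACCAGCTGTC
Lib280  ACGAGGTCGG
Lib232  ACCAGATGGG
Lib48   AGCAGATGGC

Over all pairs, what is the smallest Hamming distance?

1

Pairwise Hamming distances:
  Lib50 vs Lib23: 3
  Lib50 vs Lib280: 4
  Lib50 vs Lib232: 1
  Lib50 vs Lib48: 2
  Lib23 vs Lib280: 5
  Lib23 vs Lib232: 3
  Lib23 vs Lib48: 3
  Lib280 vs Lib232: 3
  Lib280 vs Lib48: 5
  Lib232 vs Lib48: 2
The smallest is 1, between Lib50 and Lib232.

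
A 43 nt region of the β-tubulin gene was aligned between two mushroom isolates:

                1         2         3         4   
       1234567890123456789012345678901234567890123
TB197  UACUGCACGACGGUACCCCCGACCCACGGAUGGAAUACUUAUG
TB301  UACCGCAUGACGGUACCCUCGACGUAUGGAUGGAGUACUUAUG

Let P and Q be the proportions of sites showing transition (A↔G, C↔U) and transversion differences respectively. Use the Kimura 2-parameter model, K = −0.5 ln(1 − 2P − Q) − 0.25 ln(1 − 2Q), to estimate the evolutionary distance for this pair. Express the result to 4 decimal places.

Differing sites — 4:U/C (Ti); 8:C/U (Ti); 19:C/U (Ti); 24:C/G (Tv); 25:C/U (Ti); 27:C/U (Ti); 35:A/G (Ti).
Of the 7 differences, 6 transitions and 1 transversion over 43 sites: P = 6/43 = 0.139535, Q = 1/43 = 0.023256.
d = −0.5·ln(0.697674) − 0.25·ln(0.953488) = −0.5·(-0.360003) − 0.25·(-0.047628) = 0.1919.

0.1919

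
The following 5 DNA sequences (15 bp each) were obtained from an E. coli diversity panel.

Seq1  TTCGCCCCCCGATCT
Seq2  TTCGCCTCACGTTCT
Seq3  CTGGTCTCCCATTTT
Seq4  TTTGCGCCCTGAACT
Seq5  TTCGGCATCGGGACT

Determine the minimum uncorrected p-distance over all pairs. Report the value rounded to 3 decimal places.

0.200

Pairwise Hamming distances:
  Seq1 vs Seq2: 3
  Seq1 vs Seq3: 7
  Seq1 vs Seq4: 4
  Seq1 vs Seq5: 6
  Seq2 vs Seq3: 6
  Seq2 vs Seq4: 7
  Seq2 vs Seq5: 7
  Seq3 vs Seq4: 10
  Seq3 vs Seq5: 10
  Seq4 vs Seq5: 7
The smallest is 3 mismatches, between Seq1 and Seq2; p = 3/15 = 0.200.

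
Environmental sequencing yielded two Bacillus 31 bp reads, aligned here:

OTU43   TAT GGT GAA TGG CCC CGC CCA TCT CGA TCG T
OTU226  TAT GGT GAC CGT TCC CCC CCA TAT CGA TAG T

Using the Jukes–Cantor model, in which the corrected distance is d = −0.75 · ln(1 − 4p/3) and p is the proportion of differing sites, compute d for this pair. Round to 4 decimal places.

Mismatches occur at site 9 (A/C), site 10 (T/C), site 12 (G/T), site 13 (C/T), site 17 (G/C), site 23 (C/A), site 29 (C/A).
p = 7/31 = 0.225806.
d = −0.75 · ln(1 − (4/3)·0.225806) = −0.75 · ln(0.698925) = −0.75 · (-0.358212) = 0.2687.

0.2687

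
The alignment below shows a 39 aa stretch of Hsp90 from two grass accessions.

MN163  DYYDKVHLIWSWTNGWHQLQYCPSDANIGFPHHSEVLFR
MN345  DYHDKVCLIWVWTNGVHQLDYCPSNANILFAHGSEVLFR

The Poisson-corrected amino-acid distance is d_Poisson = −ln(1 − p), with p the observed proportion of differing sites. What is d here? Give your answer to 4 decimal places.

0.2624

Differing sites — 3:Y/H; 7:H/C; 11:S/V; 16:W/V; 20:Q/D; 25:D/N; 29:G/L; 31:P/A; 33:H/G.
p = 9/39 = 0.230769.
d = −ln(1 − 0.230769) = −ln(0.769231) = 0.2624.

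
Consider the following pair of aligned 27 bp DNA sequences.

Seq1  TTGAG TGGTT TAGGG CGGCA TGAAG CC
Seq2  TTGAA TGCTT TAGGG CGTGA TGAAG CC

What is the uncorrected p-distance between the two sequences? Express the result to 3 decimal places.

0.148

Differing sites — 5:G/A; 8:G/C; 18:G/T; 19:C/G.
There are 4 differences over 27 sites, so p = 4/27 = 0.148.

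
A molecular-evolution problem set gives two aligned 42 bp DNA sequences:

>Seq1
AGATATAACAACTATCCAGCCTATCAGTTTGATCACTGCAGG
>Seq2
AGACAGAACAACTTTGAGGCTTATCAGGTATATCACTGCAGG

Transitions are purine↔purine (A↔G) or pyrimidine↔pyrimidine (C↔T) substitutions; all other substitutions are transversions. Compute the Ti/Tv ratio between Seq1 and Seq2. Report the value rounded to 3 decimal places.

0.429

The sequences differ at positions 4 (T/C, transition), 6 (T/G, transversion), 14 (A/T, transversion), 16 (C/G, transversion), 17 (C/A, transversion), 18 (A/G, transition), 21 (C/T, transition), 28 (T/G, transversion), 30 (T/A, transversion), 31 (G/T, transversion).
Of the 10 differences, 3 transitions and 7 transversions, so Ti/Tv = 3/7 = 0.429.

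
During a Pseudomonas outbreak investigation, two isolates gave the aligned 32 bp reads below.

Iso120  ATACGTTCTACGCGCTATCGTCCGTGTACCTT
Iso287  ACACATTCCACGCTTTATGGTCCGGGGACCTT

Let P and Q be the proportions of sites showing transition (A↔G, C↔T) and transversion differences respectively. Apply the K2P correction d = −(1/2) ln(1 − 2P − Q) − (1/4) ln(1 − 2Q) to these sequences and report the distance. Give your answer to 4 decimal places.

0.3069

Differing sites — 2:T/C (Ti); 5:G/A (Ti); 9:T/C (Ti); 14:G/T (Tv); 15:C/T (Ti); 19:C/G (Tv); 25:T/G (Tv); 27:T/G (Tv).
Of the 8 differences, 4 transitions and 4 transversions over 32 sites: P = 4/32 = 0.125000, Q = 4/32 = 0.125000.
d = −0.5·ln(0.625000) − 0.25·ln(0.750000) = −0.5·(-0.470004) − 0.25·(-0.287682) = 0.3069.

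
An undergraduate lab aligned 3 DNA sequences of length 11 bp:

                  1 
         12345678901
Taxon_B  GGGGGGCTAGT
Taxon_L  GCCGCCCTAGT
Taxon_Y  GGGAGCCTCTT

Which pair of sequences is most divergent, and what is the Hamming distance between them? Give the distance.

6

Pairwise Hamming distances:
  Taxon_B vs Taxon_L: 4
  Taxon_B vs Taxon_Y: 4
  Taxon_L vs Taxon_Y: 6
The largest is 6, between Taxon_L and Taxon_Y.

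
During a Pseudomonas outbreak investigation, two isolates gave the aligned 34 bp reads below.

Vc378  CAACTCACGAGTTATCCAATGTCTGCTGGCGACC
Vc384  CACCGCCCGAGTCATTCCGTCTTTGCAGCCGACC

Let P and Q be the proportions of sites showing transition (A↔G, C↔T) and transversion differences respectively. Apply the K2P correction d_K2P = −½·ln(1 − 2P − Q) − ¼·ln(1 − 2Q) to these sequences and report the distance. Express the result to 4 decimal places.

0.4236

Mismatches occur at site 3 (A/C, transversion), site 5 (T/G, transversion), site 7 (A/C, transversion), site 13 (T/C, transition), site 16 (C/T, transition), site 18 (A/C, transversion), site 19 (A/G, transition), site 21 (G/C, transversion), site 23 (C/T, transition), site 27 (T/A, transversion), site 29 (G/C, transversion).
Of the 11 differences, 4 transitions and 7 transversions over 34 sites: P = 4/34 = 0.117647, Q = 7/34 = 0.205882.
d = −0.5·ln(0.558824) − 0.25·ln(0.588236) = −0.5·(-0.581921) − 0.25·(-0.530627) = 0.4236.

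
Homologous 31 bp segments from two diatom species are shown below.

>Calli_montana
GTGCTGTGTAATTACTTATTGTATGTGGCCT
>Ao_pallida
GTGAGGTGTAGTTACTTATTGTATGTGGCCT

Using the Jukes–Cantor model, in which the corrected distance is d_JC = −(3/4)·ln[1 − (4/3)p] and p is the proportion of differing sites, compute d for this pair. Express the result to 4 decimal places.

Mismatches occur at site 4 (C→A), site 5 (T→G), site 11 (A→G).
p = 3/31 = 0.096774.
d = −0.75 · ln(1 − (4/3)·0.096774) = −0.75 · ln(0.870968) = −0.75 · (-0.138150) = 0.1036.

0.1036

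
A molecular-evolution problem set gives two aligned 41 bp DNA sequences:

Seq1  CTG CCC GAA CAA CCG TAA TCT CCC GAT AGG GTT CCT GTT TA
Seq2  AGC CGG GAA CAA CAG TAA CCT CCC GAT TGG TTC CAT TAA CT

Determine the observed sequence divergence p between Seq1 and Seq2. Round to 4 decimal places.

0.3902

Mismatches occur at site 1 (C/A), site 2 (T/G), site 3 (G/C), site 5 (C/G), site 6 (C/G), site 14 (C/A), site 19 (T/C), site 28 (A/T), site 31 (G/T), site 33 (T/C), site 35 (C/A), site 37 (G/T), site 38 (T/A), site 39 (T/A), site 40 (T/C), site 41 (A/T).
There are 16 differences over 41 sites, so p = 16/41 = 0.3902.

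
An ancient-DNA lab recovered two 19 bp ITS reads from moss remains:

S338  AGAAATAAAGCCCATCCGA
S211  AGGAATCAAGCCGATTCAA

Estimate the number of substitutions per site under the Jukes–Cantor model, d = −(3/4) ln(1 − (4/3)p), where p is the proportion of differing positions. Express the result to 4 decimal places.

0.3241

The sequences differ at positions 3 (A/G), 7 (A/C), 13 (C/G), 16 (C/T), 18 (G/A).
p = 5/19 = 0.263158.
d = −0.75 · ln(1 − (4/3)·0.263158) = −0.75 · ln(0.649123) = −0.75 · (-0.432133) = 0.3241.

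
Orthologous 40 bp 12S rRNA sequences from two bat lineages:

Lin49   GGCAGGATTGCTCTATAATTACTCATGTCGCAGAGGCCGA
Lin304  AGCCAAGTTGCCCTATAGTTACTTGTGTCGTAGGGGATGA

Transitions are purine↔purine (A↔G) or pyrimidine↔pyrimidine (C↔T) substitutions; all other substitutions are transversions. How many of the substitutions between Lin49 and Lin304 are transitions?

The sequences differ at positions 1 (G/A, transition), 4 (A/C, transversion), 5 (G/A, transition), 6 (G/A, transition), 7 (A/G, transition), 12 (T/C, transition), 18 (A/G, transition), 24 (C/T, transition), 25 (A/G, transition), 31 (C/T, transition), 34 (A/G, transition), 37 (C/A, transversion), 38 (C/T, transition).
Of the 13 differences, 11 transitions and 2 transversions, so the answer is 11.

11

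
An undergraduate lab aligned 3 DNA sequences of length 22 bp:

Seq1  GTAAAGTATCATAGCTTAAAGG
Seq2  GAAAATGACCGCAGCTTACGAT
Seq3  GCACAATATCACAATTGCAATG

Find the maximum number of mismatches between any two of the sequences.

14

Pairwise Hamming distances:
  Seq1 vs Seq2: 10
  Seq1 vs Seq3: 9
  Seq2 vs Seq3: 14
The largest is 14, between Seq2 and Seq3.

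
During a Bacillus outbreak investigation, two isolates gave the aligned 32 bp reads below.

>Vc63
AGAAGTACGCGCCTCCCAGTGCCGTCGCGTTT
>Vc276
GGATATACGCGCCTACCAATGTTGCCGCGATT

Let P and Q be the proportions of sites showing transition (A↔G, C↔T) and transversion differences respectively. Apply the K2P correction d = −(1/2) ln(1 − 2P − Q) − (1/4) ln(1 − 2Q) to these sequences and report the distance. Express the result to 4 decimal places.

The sequences differ at positions 1 (A/G, transition), 4 (A/T, transversion), 5 (G/A, transition), 15 (C/A, transversion), 19 (G/A, transition), 22 (C/T, transition), 23 (C/T, transition), 25 (T/C, transition), 30 (T/A, transversion).
Of the 9 differences, 6 transitions and 3 transversions over 32 sites: P = 6/32 = 0.187500, Q = 3/32 = 0.093750.
d = −0.5·ln(0.531250) − 0.25·ln(0.812500) = −0.5·(-0.632523) − 0.25·(-0.207639) = 0.3682.

0.3682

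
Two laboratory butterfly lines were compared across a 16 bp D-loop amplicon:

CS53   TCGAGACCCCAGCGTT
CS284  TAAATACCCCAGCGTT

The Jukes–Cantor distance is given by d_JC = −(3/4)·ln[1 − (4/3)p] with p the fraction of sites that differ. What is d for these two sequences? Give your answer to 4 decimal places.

0.2158

Differing sites — 2:C/A; 3:G/A; 5:G/T.
p = 3/16 = 0.187500.
d = −0.75 · ln(1 − (4/3)·0.187500) = −0.75 · ln(0.750000) = −0.75 · (-0.287682) = 0.2158.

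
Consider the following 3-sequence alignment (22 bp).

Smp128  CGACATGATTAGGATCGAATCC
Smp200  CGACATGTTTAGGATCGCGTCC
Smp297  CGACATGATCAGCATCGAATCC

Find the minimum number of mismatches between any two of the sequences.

Pairwise Hamming distances:
  Smp128 vs Smp200: 3
  Smp128 vs Smp297: 2
  Smp200 vs Smp297: 5
The smallest is 2, between Smp128 and Smp297.

2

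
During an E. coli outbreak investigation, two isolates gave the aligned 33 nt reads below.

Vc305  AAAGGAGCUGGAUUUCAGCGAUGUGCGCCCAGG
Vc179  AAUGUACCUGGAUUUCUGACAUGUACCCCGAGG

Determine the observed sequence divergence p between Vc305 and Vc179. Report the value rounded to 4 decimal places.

Mismatches occur at site 3 (A→U), site 5 (G→U), site 7 (G→C), site 17 (A→U), site 19 (C→A), site 20 (G→C), site 25 (G→A), site 27 (G→C), site 30 (C→G).
There are 9 differences over 33 sites, so p = 9/33 = 0.2727.

0.2727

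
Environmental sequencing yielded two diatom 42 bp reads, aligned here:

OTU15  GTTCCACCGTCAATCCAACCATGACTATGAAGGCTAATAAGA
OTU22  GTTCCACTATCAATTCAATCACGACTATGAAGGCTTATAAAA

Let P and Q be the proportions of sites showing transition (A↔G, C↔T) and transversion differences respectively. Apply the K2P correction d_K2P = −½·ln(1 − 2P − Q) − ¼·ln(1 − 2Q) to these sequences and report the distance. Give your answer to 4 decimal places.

The sequences differ at positions 8 (C/T, transition), 9 (G/A, transition), 15 (C/T, transition), 19 (C/T, transition), 22 (T/C, transition), 36 (A/T, transversion), 41 (G/A, transition).
Of the 7 differences, 6 transitions and 1 transversion over 42 sites: P = 6/42 = 0.142857, Q = 1/42 = 0.023810.
d = −0.5·ln(0.690476) − 0.25·ln(0.952380) = −0.5·(-0.370374) − 0.25·(-0.048791) = 0.1974.

0.1974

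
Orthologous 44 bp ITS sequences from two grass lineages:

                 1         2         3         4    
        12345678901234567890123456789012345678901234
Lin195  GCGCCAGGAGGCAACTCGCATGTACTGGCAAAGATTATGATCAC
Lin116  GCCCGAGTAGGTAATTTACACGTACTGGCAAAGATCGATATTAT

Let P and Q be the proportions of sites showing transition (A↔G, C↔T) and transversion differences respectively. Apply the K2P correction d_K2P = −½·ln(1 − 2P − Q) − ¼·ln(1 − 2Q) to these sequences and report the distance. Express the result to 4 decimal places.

0.4343

Mismatches occur at site 3 (G↔C, transversion), site 5 (C↔G, transversion), site 8 (G↔T, transversion), site 12 (C↔T, transition), site 15 (C↔T, transition), site 17 (C↔T, transition), site 18 (G↔A, transition), site 21 (T↔C, transition), site 36 (T↔C, transition), site 37 (A↔G, transition), site 38 (T↔A, transversion), site 39 (G↔T, transversion), site 42 (C↔T, transition), site 44 (C↔T, transition).
Of the 14 differences, 9 transitions and 5 transversions over 44 sites: P = 9/44 = 0.204545, Q = 5/44 = 0.113636.
d = −0.5·ln(0.477274) − 0.25·ln(0.772728) = −0.5·(-0.739665) − 0.25·(-0.257828) = 0.4343.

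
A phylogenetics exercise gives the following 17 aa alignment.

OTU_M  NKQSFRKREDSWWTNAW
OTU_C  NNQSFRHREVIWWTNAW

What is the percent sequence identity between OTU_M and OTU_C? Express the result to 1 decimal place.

76.5%

Mismatches occur at site 2 (K→N), site 7 (K→H), site 10 (D→V), site 11 (S→I).
13 of the 17 sites match, so the percent identity is 13/17 × 100 = 76.5%.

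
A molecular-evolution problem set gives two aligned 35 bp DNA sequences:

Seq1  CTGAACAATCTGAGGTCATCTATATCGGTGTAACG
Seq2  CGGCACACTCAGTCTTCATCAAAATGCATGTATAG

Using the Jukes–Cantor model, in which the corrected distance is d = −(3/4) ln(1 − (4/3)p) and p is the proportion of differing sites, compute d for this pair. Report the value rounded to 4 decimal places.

Differing sites — 2:T/G; 4:A/C; 8:A/C; 11:T/A; 13:A/T; 14:G/C; 15:G/T; 21:T/A; 23:T/A; 26:C/G; 27:G/C; 28:G/A; 33:A/T; 34:C/A.
p = 14/35 = 0.400000.
d = −0.75 · ln(1 − (4/3)·0.400000) = −0.75 · ln(0.466667) = −0.75 · (-0.762139) = 0.5716.

0.5716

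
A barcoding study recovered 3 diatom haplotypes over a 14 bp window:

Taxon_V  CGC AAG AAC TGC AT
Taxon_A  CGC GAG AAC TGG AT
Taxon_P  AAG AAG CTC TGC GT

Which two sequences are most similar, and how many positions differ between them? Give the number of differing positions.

2

Pairwise Hamming distances:
  Taxon_V vs Taxon_A: 2
  Taxon_V vs Taxon_P: 6
  Taxon_A vs Taxon_P: 8
The smallest is 2, between Taxon_V and Taxon_A.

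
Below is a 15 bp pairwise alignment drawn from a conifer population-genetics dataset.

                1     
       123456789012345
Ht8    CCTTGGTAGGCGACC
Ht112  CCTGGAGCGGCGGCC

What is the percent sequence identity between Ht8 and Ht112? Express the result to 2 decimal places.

The sequences differ at positions 4 (T/G), 6 (G/A), 7 (T/G), 8 (A/C), 13 (A/G).
10 of the 15 sites match, so the percent identity is 10/15 × 100 = 66.67%.

66.67%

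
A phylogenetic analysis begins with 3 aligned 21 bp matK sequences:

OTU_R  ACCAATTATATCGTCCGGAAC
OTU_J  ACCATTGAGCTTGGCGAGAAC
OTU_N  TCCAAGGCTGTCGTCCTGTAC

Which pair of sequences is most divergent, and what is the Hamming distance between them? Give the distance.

11

Pairwise Hamming distances:
  OTU_R vs OTU_J: 8
  OTU_R vs OTU_N: 7
  OTU_J vs OTU_N: 11
The largest is 11, between OTU_J and OTU_N.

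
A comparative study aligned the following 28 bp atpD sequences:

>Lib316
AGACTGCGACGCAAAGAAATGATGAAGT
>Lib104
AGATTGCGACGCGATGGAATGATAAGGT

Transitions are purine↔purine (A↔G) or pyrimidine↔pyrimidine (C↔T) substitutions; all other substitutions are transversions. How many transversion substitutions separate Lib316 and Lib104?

1

The sequences differ at positions 4 (C/T, transition), 13 (A/G, transition), 15 (A/T, transversion), 17 (A/G, transition), 24 (G/A, transition), 26 (A/G, transition).
Of the 6 differences, 5 transitions and 1 transversion, so the answer is 1.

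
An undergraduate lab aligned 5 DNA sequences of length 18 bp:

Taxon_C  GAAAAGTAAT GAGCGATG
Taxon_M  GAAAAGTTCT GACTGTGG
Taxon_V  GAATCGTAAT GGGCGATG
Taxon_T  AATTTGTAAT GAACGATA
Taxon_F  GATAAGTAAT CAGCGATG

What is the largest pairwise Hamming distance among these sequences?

Pairwise Hamming distances:
  Taxon_C vs Taxon_M: 6
  Taxon_C vs Taxon_V: 3
  Taxon_C vs Taxon_T: 6
  Taxon_C vs Taxon_F: 2
  Taxon_M vs Taxon_V: 9
  Taxon_M vs Taxon_T: 11
  Taxon_M vs Taxon_F: 8
  Taxon_V vs Taxon_T: 6
  Taxon_V vs Taxon_F: 5
  Taxon_T vs Taxon_F: 6
The largest is 11, between Taxon_M and Taxon_T.

11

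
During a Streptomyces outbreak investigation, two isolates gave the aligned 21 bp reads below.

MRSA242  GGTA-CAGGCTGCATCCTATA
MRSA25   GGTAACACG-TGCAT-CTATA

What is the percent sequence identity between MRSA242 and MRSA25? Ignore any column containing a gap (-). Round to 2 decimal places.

Excluding the 3 gap columns leaves 18 comparable sites.
The sequences differ at position 8 (G/C).
17 of the 18 comparable sites match, so the percent identity is 17/18 × 100 = 94.44%.

94.44%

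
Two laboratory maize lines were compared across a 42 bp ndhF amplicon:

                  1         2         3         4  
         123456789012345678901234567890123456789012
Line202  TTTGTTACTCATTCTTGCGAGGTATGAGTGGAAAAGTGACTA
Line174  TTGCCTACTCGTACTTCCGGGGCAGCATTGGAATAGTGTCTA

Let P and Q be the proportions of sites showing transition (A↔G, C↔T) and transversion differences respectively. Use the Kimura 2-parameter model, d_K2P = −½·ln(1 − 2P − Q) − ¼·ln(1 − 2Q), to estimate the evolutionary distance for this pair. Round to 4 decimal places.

0.3993

The sequences differ at positions 3 (T/G, transversion), 4 (G/C, transversion), 5 (T/C, transition), 11 (A/G, transition), 13 (T/A, transversion), 17 (G/C, transversion), 20 (A/G, transition), 23 (T/C, transition), 25 (T/G, transversion), 26 (G/C, transversion), 28 (G/T, transversion), 34 (A/T, transversion), 39 (A/T, transversion).
Of the 13 differences, 4 transitions and 9 transversions over 42 sites: P = 4/42 = 0.095238, Q = 9/42 = 0.214286.
d = −0.5·ln(0.595238) − 0.25·ln(0.571428) = −0.5·(-0.518794) − 0.25·(-0.559617) = 0.3993.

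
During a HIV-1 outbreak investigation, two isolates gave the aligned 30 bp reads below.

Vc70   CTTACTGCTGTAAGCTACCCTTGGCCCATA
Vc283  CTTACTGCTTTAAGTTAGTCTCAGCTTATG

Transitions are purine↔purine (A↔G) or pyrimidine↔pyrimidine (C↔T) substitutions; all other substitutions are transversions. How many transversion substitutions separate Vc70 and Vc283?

2

The sequences differ at positions 10 (G/T, transversion), 15 (C/T, transition), 18 (C/G, transversion), 19 (C/T, transition), 22 (T/C, transition), 23 (G/A, transition), 26 (C/T, transition), 27 (C/T, transition), 30 (A/G, transition).
Of the 9 differences, 7 transitions and 2 transversions, so the answer is 2.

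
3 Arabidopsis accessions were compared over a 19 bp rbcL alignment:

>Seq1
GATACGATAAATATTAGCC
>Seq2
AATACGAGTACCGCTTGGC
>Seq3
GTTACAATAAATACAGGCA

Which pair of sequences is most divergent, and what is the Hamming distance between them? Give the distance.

12

Pairwise Hamming distances:
  Seq1 vs Seq2: 9
  Seq1 vs Seq3: 6
  Seq2 vs Seq3: 12
The largest is 12, between Seq2 and Seq3.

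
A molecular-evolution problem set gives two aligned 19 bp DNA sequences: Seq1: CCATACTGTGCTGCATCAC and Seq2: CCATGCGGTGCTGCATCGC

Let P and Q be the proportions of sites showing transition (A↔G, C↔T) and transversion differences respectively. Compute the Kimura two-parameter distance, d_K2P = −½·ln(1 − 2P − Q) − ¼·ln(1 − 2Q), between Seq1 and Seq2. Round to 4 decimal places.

0.1805

Differing sites — 5:A/G (Ti); 7:T/G (Tv); 18:A/G (Ti).
Of the 3 differences, 2 transitions and 1 transversion over 19 sites: P = 2/19 = 0.105263, Q = 1/19 = 0.052632.
d = −0.5·ln(0.736842) − 0.25·ln(0.894736) = −0.5·(-0.305382) − 0.25·(-0.111227) = 0.1805.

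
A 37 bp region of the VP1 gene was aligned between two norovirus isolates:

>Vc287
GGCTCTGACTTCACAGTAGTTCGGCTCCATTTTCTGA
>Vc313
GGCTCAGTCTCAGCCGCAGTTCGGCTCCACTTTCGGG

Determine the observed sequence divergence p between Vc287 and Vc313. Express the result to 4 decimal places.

Differing sites — 6:T/A; 8:A/T; 11:T/C; 12:C/A; 13:A/G; 15:A/C; 17:T/C; 30:T/C; 35:T/G; 37:A/G.
There are 10 differences over 37 sites, so p = 10/37 = 0.2703.

0.2703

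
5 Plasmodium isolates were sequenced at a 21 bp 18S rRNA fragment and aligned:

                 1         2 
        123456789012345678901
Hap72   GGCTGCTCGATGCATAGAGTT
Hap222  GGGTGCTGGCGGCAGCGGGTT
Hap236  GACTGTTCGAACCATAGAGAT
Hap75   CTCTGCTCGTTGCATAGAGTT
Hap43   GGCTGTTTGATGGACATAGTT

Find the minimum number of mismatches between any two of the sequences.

Pairwise Hamming distances:
  Hap72 vs Hap222: 7
  Hap72 vs Hap236: 5
  Hap72 vs Hap75: 3
  Hap72 vs Hap43: 5
  Hap222 vs Hap236: 11
  Hap222 vs Hap75: 9
  Hap222 vs Hap43: 10
  Hap236 vs Hap75: 7
  Hap236 vs Hap43: 8
  Hap75 vs Hap43: 8
The smallest is 3, between Hap72 and Hap75.

3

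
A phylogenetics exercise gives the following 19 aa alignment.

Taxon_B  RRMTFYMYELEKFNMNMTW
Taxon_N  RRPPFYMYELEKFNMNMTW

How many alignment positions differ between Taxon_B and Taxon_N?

Differing sites — 3:M/P; 4:T/P.
That gives 2 mismatches out of 19 aligned sites, so the Hamming distance is 2.

2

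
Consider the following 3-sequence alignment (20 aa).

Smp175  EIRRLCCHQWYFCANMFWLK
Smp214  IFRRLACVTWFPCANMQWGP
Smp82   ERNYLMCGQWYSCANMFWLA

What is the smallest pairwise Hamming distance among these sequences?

Pairwise Hamming distances:
  Smp175 vs Smp214: 10
  Smp175 vs Smp82: 7
  Smp214 vs Smp82: 12
The smallest is 7, between Smp175 and Smp82.

7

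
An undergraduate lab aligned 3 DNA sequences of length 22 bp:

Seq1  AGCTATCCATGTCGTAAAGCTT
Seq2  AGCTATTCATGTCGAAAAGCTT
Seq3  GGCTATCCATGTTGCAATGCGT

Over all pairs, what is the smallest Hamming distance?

Pairwise Hamming distances:
  Seq1 vs Seq2: 2
  Seq1 vs Seq3: 5
  Seq2 vs Seq3: 6
The smallest is 2, between Seq1 and Seq2.

2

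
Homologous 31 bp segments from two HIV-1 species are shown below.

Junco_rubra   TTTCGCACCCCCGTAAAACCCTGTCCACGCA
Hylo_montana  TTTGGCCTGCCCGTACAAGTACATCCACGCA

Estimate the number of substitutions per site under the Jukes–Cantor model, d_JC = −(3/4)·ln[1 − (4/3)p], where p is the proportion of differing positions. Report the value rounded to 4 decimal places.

Mismatches occur at site 4 (C↔G), site 7 (A↔C), site 8 (C↔T), site 9 (C↔G), site 16 (A↔C), site 19 (C↔G), site 20 (C↔T), site 21 (C↔A), site 22 (T↔C), site 23 (G↔A).
p = 10/31 = 0.322581.
d = −0.75 · ln(1 − (4/3)·0.322581) = −0.75 · ln(0.569892) = −0.75 · (-0.562308) = 0.4217.

0.4217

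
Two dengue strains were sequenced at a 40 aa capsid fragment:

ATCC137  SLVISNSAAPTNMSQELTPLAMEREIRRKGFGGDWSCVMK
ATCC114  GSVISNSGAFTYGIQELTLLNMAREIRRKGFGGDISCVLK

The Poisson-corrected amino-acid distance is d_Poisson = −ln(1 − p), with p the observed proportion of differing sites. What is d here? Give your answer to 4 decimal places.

The sequences differ at positions 1 (S/G), 2 (L/S), 8 (A/G), 10 (P/F), 12 (N/Y), 13 (M/G), 14 (S/I), 19 (P/L), 21 (A/N), 23 (E/A), 35 (W/I), 39 (M/L).
p = 12/40 = 0.300000.
d = −ln(1 − 0.300000) = −ln(0.700000) = 0.3567.

0.3567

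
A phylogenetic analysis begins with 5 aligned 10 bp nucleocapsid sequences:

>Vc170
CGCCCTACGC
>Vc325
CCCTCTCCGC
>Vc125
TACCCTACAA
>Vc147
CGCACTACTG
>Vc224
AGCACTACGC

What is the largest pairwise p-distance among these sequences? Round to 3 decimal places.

Pairwise Hamming distances:
  Vc170 vs Vc325: 3
  Vc170 vs Vc125: 4
  Vc170 vs Vc147: 3
  Vc170 vs Vc224: 2
  Vc325 vs Vc125: 6
  Vc325 vs Vc147: 5
  Vc325 vs Vc224: 4
  Vc125 vs Vc147: 5
  Vc125 vs Vc224: 5
  Vc147 vs Vc224: 3
The largest is 6 mismatches, between Vc325 and Vc125; p = 6/10 = 0.600.

0.600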